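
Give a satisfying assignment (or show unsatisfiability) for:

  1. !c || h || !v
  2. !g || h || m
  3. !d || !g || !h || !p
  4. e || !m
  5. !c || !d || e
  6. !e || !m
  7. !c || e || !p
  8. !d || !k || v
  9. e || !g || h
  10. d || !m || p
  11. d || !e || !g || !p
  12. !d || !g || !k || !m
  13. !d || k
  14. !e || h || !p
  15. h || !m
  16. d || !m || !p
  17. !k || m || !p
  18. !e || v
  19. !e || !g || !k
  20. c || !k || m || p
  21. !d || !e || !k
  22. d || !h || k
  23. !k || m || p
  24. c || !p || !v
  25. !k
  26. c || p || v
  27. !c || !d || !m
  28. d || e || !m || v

Unit clause (!k) forces k = False.
In (!d || k) only !d is left, so d = False.
In (d || !h || k) only !h is left, so h = False.
In (h || !m) only !m is left, so m = False.
In (!g || h || m) only !g is left, so g = False.
Set e = False.
Set p = False.
Set v = True.
  then (!c || h || !v) forces c = False.
All clauses satisfied.

h=F, e=F, m=F, p=F, g=F, d=F, v=T, c=F, k=F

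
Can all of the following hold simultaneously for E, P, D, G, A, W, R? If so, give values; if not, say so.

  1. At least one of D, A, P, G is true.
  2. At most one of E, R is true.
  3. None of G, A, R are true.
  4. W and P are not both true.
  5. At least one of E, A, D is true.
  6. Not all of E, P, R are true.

E = False; P = False; D = True; G = False; A = False; W = False; R = False

  (1) {D, A, P, G}: 1 true — at least one ✓
  (2) {E, R}: 0 true — at most one ✓
  (3) {G, A, R}: 0 true — none ✓
  (4) W=F, P=F — not both ✓
  (5) {E, A, D}: 1 true — at least one ✓
  (6) {E, P, R}: 0/3 true — not all ✓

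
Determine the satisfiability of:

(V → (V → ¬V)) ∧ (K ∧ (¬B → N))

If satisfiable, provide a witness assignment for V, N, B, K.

V = False, N = True, B = True, K = True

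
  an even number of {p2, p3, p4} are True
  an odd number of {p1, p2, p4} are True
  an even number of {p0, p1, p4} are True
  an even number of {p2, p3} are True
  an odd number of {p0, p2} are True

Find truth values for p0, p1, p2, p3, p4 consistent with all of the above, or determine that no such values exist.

p0 = True; p1 = True; p2 = False; p3 = False; p4 = False

{p2, p3, p4}: 0 true → even ✓
{p1, p2, p4}: 1 true → odd ✓
{p0, p1, p4}: 2 true → even ✓
{p2, p3}: 0 true → even ✓
{p0, p2}: 1 true → odd ✓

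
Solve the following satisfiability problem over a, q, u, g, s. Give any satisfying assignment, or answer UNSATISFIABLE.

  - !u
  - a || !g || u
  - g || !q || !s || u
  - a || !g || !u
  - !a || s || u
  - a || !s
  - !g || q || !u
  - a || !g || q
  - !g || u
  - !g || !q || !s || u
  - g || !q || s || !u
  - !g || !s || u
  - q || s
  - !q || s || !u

Unit clause (!u) forces u = False.
In (!g || u) only !g is left, so g = False.
Set a = True.
  then (!a || s || u) forces s = True.
  then (g || !q || !s || u) forces q = False.
All clauses satisfied.

a: True, q: False, u: False, g: False, s: True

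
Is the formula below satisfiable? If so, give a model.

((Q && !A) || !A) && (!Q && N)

N=T; Q=F; A=F

  (Q && !A) || !A = True
    Q && !A = False
      !A = True
    !A = True
  !Q && N = True
    !Q = True
Both conjuncts True, so the formula holds.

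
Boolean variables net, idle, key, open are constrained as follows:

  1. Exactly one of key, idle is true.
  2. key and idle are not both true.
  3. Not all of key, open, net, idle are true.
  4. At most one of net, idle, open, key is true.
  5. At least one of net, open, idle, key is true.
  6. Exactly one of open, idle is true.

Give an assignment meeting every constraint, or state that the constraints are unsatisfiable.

net = False; idle = True; key = False; open = False

  (1) {key, idle}: 1 true — exactly one ✓
  (2) key=F, idle=T — not both ✓
  (3) {key, open, net, idle}: 1/4 true — not all ✓
  (4) {net, idle, open, key}: 1 true — at most one ✓
  (5) {net, open, idle, key}: 1 true — at least one ✓
  (6) {open, idle}: 1 true — exactly one ✓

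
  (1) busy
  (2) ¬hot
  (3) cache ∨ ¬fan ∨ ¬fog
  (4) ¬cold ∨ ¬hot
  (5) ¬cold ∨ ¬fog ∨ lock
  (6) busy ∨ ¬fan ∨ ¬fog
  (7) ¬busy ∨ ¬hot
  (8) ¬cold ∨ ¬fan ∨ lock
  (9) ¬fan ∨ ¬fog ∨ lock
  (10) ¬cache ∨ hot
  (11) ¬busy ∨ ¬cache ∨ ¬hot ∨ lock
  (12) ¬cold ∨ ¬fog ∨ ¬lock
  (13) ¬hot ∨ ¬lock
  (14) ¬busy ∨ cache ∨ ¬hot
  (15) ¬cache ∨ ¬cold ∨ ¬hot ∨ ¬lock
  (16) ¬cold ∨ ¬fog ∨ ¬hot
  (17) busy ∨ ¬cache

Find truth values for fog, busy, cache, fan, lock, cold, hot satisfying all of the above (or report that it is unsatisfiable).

fog=T, busy=T, cache=F, fan=F, lock=T, cold=F, hot=F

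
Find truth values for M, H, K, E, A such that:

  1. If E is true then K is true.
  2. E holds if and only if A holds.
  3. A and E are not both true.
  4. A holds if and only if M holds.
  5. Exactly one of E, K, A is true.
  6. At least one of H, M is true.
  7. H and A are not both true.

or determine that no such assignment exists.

M=F, H=T, K=T, E=F, A=F

  (1) E=F ⇒ K: vacuous ✓
  (2) E=F, A=F — same ✓
  (3) A=F, E=F — not both ✓
  (4) A=F, M=F — same ✓
  (5) {E, K, A}: 1 true — exactly one ✓
  (6) {H, M}: 1 true — at least one ✓
  (7) H=T, A=F — not both ✓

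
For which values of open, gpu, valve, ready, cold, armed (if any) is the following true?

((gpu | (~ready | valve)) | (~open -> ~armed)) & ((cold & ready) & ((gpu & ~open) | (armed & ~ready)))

open = False, gpu = True, valve = False, ready = True, cold = True, armed = False

  (gpu | (~ready | valve)) | (~open -> ~armed) = True
    gpu | (~ready | valve) = True
      ~ready | valve = False
        ~ready = False
    ~open -> ~armed = True
      ~open = True
      ~armed = True
  (cold & ready) & ((gpu & ~open) | (armed & ~ready)) = True
    cold & ready = True
    (gpu & ~open) | (armed & ~ready) = True
      gpu & ~open = True
        ~open = True
      armed & ~ready = False
        ~ready = False
Both conjuncts True, so the formula holds.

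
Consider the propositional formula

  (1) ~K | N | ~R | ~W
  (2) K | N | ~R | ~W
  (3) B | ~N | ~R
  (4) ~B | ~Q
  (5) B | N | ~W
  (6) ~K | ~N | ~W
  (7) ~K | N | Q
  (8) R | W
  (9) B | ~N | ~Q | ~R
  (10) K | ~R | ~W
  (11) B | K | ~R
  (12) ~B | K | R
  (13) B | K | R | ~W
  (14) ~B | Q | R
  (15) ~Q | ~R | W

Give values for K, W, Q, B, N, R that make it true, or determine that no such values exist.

K=T; W=F; Q=F; B=T; N=T; R=T

Set K = True.
Try W = True:
  (~K | ~N | ~W) forces N = False.
  (~K | N | ~R | ~W) forces R = False.
  (B | N | ~W) forces B = True.
  (~B | ~Q) forces Q = False.
  clause (~K | N | Q) is falsified — backtrack.
So W = False.
  then (R | W) forces R = True.
  then (~Q | ~R | W) forces Q = False.
  then (~K | N | Q) forces N = True.
  then (B | ~N | ~R) forces B = True.
All clauses satisfied.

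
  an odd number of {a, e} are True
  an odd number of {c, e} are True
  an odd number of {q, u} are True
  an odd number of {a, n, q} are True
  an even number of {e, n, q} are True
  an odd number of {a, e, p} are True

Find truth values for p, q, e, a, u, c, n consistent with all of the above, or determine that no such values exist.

p: False; q: False; e: True; a: False; u: True; c: False; n: True

{a, e}: 1 true → odd ✓
{c, e}: 1 true → odd ✓
{q, u}: 1 true → odd ✓
{a, n, q}: 1 true → odd ✓
{e, n, q}: 2 true → even ✓
{a, e, p}: 1 true → odd ✓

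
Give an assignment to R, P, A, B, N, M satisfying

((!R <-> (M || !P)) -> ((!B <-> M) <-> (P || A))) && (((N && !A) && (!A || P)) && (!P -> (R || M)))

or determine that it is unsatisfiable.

R = True, P = False, A = False, B = False, N = True, M = False

  (!R <-> (M || !P)) -> ((!B <-> M) <-> (P || A)) = True
    !R <-> (M || !P) = False
      !R = False
      M || !P = True
        !P = True
    (!B <-> M) <-> (P || A) = True
      !B <-> M = False
        !B = True
      P || A = False
  ((N && !A) && (!A || P)) && (!P -> (R || M)) = True
    (N && !A) && (!A || P) = True
      N && !A = True
        !A = True
      !A || P = True
        !A = True
    !P -> (R || M) = True
      !P = True
      R || M = True
Both conjuncts True, so the formula holds.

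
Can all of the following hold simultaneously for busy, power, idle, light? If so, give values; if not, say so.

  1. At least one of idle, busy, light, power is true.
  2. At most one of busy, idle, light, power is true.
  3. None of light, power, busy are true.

busy=F; power=F; idle=T; light=F

  (1) {idle, busy, light, power}: 1 true — at least one ✓
  (2) {busy, idle, light, power}: 1 true — at most one ✓
  (3) {light, power, busy}: 0 true — none ✓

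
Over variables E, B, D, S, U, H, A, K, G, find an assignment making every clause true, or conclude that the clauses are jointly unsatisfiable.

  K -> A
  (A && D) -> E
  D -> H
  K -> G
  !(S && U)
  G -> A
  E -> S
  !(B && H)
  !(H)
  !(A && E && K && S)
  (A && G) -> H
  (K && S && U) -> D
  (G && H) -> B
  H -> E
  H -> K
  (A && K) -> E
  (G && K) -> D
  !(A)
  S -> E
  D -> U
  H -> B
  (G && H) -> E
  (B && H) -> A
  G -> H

E = True; B = True; D = False; S = True; U = False; H = False; A = False; K = False; G = False

Unit clause (!A) forces A = False.
In (A || !G) only !G is left, so G = False.
Unit clause (!H) forces H = False.
In (A || !K) only !K is left, so K = False.
In (!D || H) only !D is left, so D = False.
Set E = True.
  then (!E || S) forces S = True.
  then (!S || !U) forces U = False.
Set B = True.
All clauses satisfied.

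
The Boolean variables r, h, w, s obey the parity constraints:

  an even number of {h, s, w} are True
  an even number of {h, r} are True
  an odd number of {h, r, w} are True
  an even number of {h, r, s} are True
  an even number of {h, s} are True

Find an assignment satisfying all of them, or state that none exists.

UNSATISFIABLE

Adding constraints 1, 2, 3, 5 mod 2: every variable appears an even number of times on the left, so the left side is 0.
But the right sides sum to 1 (mod 2). 0 ≠ 1 — the system is inconsistent.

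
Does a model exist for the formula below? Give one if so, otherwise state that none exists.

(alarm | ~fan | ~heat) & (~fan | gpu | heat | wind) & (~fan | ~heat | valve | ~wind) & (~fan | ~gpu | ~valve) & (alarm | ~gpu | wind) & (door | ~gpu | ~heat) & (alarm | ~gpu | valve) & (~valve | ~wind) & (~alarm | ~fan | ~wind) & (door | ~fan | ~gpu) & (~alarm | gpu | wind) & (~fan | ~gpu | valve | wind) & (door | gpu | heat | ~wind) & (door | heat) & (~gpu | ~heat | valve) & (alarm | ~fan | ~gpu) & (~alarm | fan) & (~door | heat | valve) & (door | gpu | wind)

Set door = True.
Set fan = False.
  then (~alarm | fan) forces alarm = False.
Try gpu = True:
  (alarm | ~gpu | wind) forces wind = True.
  (alarm | ~gpu | valve) forces valve = True.
  clause (~valve | ~wind) is falsified — backtrack.
So gpu = False.
Set heat = True.
Set valve = False.
Set wind = False.
All clauses satisfied.

door=T; fan=F; gpu=F; heat=T; alarm=F; valve=F; wind=F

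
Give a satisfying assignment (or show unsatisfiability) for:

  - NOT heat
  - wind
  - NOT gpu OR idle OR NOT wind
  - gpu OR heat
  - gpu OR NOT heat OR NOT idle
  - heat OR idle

Unit clause (NOT heat) forces heat = False.
Unit clause (wind) forces wind = True.
In (gpu OR heat) only gpu is left, so gpu = True.
In (heat OR idle) only idle is left, so idle = True.
Check each clause:
  (NOT heat): NOT heat holds.
  (wind): wind holds.
  (NOT gpu OR idle OR NOT wind): idle holds.
  (gpu OR heat): gpu holds.
  (gpu OR NOT heat OR NOT idle): gpu holds.
  (heat OR idle): idle holds.
All clauses satisfied.

gpu=T; wind=T; idle=T; heat=F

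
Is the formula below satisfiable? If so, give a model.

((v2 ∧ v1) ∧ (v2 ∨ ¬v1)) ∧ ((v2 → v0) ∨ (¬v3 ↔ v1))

v0=T, v1=T, v2=T, v3=T

  (v2 ∧ v1) ∧ (v2 ∨ ¬v1) = True
    v2 ∧ v1 = True
    v2 ∨ ¬v1 = True
      ¬v1 = False
  (v2 → v0) ∨ (¬v3 ↔ v1) = True
    v2 → v0 = True
    ¬v3 ↔ v1 = False
      ¬v3 = False
Both conjuncts True, so the formula holds.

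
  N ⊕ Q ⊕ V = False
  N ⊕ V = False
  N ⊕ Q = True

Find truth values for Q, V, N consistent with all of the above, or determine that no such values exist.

Q=F; V=T; N=T

N ⊕ Q ⊕ V = T ⊕ F ⊕ T = False ✓
N ⊕ V = T ⊕ T = False ✓
N ⊕ Q = T ⊕ F = True ✓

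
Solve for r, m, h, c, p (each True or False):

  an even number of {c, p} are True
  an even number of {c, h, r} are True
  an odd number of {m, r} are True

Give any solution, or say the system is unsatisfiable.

r=F, m=T, h=F, c=F, p=F

{c, p}: 0 true → even ✓
{c, h, r}: 0 true → even ✓
{m, r}: 1 true → odd ✓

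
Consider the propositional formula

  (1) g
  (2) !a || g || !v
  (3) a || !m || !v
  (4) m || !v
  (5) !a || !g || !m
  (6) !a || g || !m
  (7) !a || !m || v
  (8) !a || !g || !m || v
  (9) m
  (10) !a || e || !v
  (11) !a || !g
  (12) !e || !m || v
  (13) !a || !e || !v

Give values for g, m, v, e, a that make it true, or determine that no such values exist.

g=T, m=T, v=F, e=F, a=F

Unit clause (g) forces g = True.
Unit clause (m) forces m = True.
In (!a || !g) only !a is left, so a = False.
In (a || !m || !v) only !v is left, so v = False.
In (!e || !m || v) only !e is left, so e = False.
All clauses satisfied.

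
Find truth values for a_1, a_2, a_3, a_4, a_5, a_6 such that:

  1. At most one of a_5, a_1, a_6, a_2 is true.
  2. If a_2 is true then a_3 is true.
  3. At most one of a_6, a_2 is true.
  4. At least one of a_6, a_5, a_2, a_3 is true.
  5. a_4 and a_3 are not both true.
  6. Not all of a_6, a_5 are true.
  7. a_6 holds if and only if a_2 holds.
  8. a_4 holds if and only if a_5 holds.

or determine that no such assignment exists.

a_1 = False, a_2 = False, a_3 = True, a_4 = False, a_5 = False, a_6 = False

  (1) {a_5, a_1, a_6, a_2}: 0 true — at most one ✓
  (2) a_2=F ⇒ a_3: vacuous ✓
  (3) {a_6, a_2}: 0 true — at most one ✓
  (4) {a_6, a_5, a_2, a_3}: 1 true — at least one ✓
  (5) a_4=F, a_3=T — not both ✓
  (6) {a_6, a_5}: 0/2 true — not all ✓
  (7) a_6=F, a_2=F — same ✓
  (8) a_4=F, a_5=F — same ✓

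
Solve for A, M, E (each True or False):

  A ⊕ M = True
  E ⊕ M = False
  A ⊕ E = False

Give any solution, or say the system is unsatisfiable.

The formula is unsatisfiable.

Adding constraints 1, 2, 3 mod 2: every variable appears an even number of times on the left, so the left side is 0.
But the right sides sum to 1 (mod 2). 0 ≠ 1 — the system is inconsistent.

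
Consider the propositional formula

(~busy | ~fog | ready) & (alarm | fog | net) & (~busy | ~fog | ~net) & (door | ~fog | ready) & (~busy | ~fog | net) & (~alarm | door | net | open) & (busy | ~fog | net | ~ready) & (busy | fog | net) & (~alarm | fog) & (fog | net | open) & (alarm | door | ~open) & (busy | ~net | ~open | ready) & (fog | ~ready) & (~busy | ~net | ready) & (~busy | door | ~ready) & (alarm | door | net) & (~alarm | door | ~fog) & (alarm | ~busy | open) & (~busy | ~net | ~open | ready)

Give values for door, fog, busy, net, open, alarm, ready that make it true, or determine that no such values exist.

door = True, fog = True, busy = False, net = True, open = False, alarm = False, ready = False

Set door = True.
Set fog = True.
Try busy = True:
  (~busy | ~fog | ready) forces ready = True.
  (~busy | ~fog | ~net) forces net = False.
  clause (~busy | ~fog | net) is falsified — backtrack.
So busy = False.
Set net = True.
Set open = False.
Set alarm = False.
Set ready = False.
All clauses satisfied.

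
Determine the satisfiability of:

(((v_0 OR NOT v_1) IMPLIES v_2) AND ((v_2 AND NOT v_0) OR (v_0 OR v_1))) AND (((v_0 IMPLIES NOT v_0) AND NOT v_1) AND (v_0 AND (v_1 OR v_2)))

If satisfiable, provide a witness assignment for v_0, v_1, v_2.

Case v_0 = True: the conjunct v_0 IMPLIES NOT v_0 becomes True IMPLIES NOT True = False.
Case v_0 = False: the conjunct v_0 is False.
Both cases fail — unsatisfiable.

Unsatisfiable — no assignment works.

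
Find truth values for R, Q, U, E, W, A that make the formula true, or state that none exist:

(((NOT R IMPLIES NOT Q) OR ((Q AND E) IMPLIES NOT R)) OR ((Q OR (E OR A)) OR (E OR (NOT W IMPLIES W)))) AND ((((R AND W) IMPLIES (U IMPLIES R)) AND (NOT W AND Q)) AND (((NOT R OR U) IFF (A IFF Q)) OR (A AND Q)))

R=F, Q=T, U=F, E=F, W=F, A=T

  ((NOT R IMPLIES NOT Q) OR ((Q AND E) IMPLIES NOT R)) OR ((Q OR (E OR A)) OR (E OR (NOT W IMPLIES W))) = True
    (NOT R IMPLIES NOT Q) OR ((Q AND E) IMPLIES NOT R) = True
      NOT R IMPLIES NOT Q = False
        NOT R = True
        NOT Q = False
      (Q AND E) IMPLIES NOT R = True
        Q AND E = False
        NOT R = True
    (Q OR (E OR A)) OR (E OR (NOT W IMPLIES W)) = True
      Q OR (E OR A) = True
        E OR A = True
      E OR (NOT W IMPLIES W) = False
        NOT W IMPLIES W = False
          NOT W = True
  (((R AND W) IMPLIES (U IMPLIES R)) AND (NOT W AND Q)) AND (((NOT R OR U) IFF (A IFF Q)) OR (A AND Q)) = True
    ((R AND W) IMPLIES (U IMPLIES R)) AND (NOT W AND Q) = True
      (R AND W) IMPLIES (U IMPLIES R) = True
        R AND W = False
        U IMPLIES R = True
      NOT W AND Q = True
        NOT W = True
    ((NOT R OR U) IFF (A IFF Q)) OR (A AND Q) = True
      (NOT R OR U) IFF (A IFF Q) = True
        NOT R OR U = True
          NOT R = True
        A IFF Q = True
      A AND Q = True
Both conjuncts True, so the formula holds.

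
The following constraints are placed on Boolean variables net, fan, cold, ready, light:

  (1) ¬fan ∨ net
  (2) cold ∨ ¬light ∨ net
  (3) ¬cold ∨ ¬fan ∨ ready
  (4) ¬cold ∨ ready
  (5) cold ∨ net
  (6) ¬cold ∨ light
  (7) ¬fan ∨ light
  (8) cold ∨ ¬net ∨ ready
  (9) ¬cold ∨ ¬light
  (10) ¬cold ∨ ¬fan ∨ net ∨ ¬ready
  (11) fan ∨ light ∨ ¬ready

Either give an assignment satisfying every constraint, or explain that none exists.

Try net = False:
  (¬fan ∨ net) forces fan = False.
  (cold ∨ net) forces cold = True.
  (¬cold ∨ ready) forces ready = True.
  (¬cold ∨ light) forces light = True.
  clause (¬cold ∨ ¬light) is falsified — backtrack.
So net = True.
Set fan = True.
  then (¬fan ∨ light) forces light = True.
  then (¬cold ∨ ¬light) forces cold = False.
  then (cold ∨ ¬net ∨ ready) forces ready = True.
All clauses satisfied.

net: True; fan: True; cold: False; ready: True; light: True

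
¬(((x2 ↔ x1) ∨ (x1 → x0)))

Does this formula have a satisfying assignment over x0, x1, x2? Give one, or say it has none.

x0 = False, x1 = True, x2 = False

  ¬(((x2 ↔ x1) ∨ (x1 → x0))) = True
    (x2 ↔ x1) ∨ (x1 → x0) = False
      x2 ↔ x1 = False
      x1 → x0 = False
The formula evaluates to True.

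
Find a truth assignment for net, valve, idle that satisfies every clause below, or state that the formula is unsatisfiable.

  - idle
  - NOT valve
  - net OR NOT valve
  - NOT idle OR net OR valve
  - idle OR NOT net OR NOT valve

Unit clause (idle) forces idle = True.
Unit clause (NOT valve) forces valve = False.
In (NOT idle OR net OR valve) only net is left, so net = True.
Check each clause:
  (idle): idle holds.
  (NOT valve): NOT valve holds.
  (net OR NOT valve): net holds.
  (NOT idle OR net OR valve): net holds.
  (idle OR NOT net OR NOT valve): idle holds.
All clauses satisfied.

net: True, valve: False, idle: True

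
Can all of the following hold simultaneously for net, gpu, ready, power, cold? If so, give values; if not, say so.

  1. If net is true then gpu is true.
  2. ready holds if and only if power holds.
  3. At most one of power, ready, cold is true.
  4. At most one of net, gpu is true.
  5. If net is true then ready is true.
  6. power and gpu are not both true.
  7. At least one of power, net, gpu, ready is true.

net = False; gpu = True; ready = False; power = False; cold = False

  (1) net=F ⇒ gpu: vacuous ✓
  (2) ready=F, power=F — same ✓
  (3) {power, ready, cold}: 0 true — at most one ✓
  (4) {net, gpu}: 1 true — at most one ✓
  (5) net=F ⇒ ready: vacuous ✓
  (6) power=F, gpu=T — not both ✓
  (7) {power, net, gpu, ready}: 1 true — at least one ✓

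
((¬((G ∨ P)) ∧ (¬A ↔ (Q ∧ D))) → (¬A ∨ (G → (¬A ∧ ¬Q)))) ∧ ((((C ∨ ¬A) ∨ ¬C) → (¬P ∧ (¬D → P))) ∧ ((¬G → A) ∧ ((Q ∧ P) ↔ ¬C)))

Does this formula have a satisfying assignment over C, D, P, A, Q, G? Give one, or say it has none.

C = True, D = True, P = False, A = True, Q = True, G = True

  (¬((G ∨ P)) ∧ (¬A ↔ (Q ∧ D))) → (¬A ∨ (G → (¬A ∧ ¬Q))) = True
    ¬((G ∨ P)) ∧ (¬A ↔ (Q ∧ D)) = False
      ¬((G ∨ P)) = False
        G ∨ P = True
      ¬A ↔ (Q ∧ D) = False
        ¬A = False
        Q ∧ D = True
    ¬A ∨ (G → (¬A ∧ ¬Q)) = False
      ¬A = False
      G → (¬A ∧ ¬Q) = False
        ¬A ∧ ¬Q = False
          ¬A = False
          ¬Q = False
  (((C ∨ ¬A) ∨ ¬C) → (¬P ∧ (¬D → P))) ∧ ((¬G → A) ∧ ((Q ∧ P) ↔ ¬C)) = True
    ((C ∨ ¬A) ∨ ¬C) → (¬P ∧ (¬D → P)) = True
      (C ∨ ¬A) ∨ ¬C = True
        C ∨ ¬A = True
          ¬A = False
        ¬C = False
      ¬P ∧ (¬D → P) = True
        ¬P = True
        ¬D → P = True
          ¬D = False
    (¬G → A) ∧ ((Q ∧ P) ↔ ¬C) = True
      ¬G → A = True
        ¬G = False
      (Q ∧ P) ↔ ¬C = True
        Q ∧ P = False
        ¬C = False
Both conjuncts True, so the formula holds.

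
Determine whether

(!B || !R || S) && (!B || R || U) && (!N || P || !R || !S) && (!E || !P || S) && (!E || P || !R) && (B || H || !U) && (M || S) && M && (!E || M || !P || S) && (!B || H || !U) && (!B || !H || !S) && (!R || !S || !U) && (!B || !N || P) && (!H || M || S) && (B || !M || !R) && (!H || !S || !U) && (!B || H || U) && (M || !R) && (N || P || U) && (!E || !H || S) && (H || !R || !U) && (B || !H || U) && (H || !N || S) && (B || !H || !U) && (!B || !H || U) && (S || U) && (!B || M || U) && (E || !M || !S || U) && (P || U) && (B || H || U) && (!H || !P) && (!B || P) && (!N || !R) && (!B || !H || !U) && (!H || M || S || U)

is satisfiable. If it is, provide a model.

UNSATISFIABLE

Case B = True:
  (M) forces M = True.
  (!B || P) forces P = True.
  (!H || !P) forces H = False.
  (!B || H || !U) forces U = False.
  Clause (!B || H || U) is falsified — contradiction.
Case B = False:
  (M) forces M = True.
  (B || !M || !R) forces R = False.
  If U = True:
    (B || H || !U) forces H = True.
    clause (B || !H || !U) is falsified.
  If U = False:
    (B || !H || U) forces H = False.
    clause (B || H || U) is falsified.
  Every sub-case reaches a contradiction.
Both cases fail, so the formula is unsatisfiable.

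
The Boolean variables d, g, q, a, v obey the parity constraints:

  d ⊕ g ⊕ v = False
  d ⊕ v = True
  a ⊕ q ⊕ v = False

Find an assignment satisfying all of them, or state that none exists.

d = False, g = True, q = False, a = True, v = True

d ⊕ g ⊕ v = F ⊕ T ⊕ T = False ✓
d ⊕ v = F ⊕ T = True ✓
a ⊕ q ⊕ v = T ⊕ F ⊕ T = False ✓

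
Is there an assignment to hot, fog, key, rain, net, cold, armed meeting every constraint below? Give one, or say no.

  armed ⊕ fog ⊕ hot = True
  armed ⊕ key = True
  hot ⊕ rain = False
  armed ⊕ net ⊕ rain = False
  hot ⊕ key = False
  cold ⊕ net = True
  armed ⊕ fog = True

hot = False, fog = False, key = False, rain = False, net = True, cold = False, armed = True

armed ⊕ fog ⊕ hot = T ⊕ F ⊕ F = True ✓
armed ⊕ key = T ⊕ F = True ✓
hot ⊕ rain = F ⊕ F = False ✓
armed ⊕ net ⊕ rain = T ⊕ T ⊕ F = False ✓
hot ⊕ key = F ⊕ F = False ✓
cold ⊕ net = F ⊕ T = True ✓
armed ⊕ fog = T ⊕ F = True ✓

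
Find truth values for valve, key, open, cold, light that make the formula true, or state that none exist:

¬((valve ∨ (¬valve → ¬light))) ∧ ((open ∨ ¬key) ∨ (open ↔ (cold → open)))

valve: False, key: False, open: False, cold: False, light: True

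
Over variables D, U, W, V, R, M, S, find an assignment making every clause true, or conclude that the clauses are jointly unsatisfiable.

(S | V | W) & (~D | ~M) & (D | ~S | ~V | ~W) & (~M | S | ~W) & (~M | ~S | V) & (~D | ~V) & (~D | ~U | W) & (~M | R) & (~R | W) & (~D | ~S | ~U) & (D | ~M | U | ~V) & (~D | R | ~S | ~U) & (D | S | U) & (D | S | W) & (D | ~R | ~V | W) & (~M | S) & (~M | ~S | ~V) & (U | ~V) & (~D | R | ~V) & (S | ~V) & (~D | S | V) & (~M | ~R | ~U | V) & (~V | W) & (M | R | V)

D: False, U: False, W: True, V: False, R: True, M: False, S: True

Set D = False.
Set U = False.
  then (D | S | U) forces S = True.
  then (U | ~V) forces V = False.
  then (~M | ~S | V) forces M = False.
  then (M | R | V) forces R = True.
  then (~R | W) forces W = True.
All clauses satisfied.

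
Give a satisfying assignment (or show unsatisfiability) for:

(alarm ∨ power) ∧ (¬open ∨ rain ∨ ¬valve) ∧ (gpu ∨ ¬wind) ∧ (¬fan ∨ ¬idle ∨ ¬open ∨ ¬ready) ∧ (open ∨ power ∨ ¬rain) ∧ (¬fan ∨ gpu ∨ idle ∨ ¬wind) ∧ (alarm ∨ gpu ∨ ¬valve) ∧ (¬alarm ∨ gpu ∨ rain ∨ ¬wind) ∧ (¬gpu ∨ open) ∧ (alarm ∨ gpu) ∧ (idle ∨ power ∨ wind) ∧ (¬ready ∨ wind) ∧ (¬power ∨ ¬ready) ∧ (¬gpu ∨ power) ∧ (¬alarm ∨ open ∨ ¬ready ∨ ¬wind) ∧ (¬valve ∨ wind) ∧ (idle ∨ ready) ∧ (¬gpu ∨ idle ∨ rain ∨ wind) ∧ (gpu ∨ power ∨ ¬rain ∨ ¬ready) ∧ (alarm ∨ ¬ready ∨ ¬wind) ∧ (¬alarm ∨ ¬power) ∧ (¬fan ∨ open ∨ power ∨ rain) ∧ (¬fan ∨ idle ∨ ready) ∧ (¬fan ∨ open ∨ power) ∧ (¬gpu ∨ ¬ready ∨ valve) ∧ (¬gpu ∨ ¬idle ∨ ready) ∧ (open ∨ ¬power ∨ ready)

gpu = False, alarm = True, valve = False, open = True, wind = False, ready = False, idle = True, power = False, rain = True, fan = False

Set gpu = False.
  then (gpu ∨ ¬wind) forces wind = False.
  then (alarm ∨ gpu) forces alarm = True.
  then (¬ready ∨ wind) forces ready = False.
  then (¬valve ∨ wind) forces valve = False.
  then (idle ∨ ready) forces idle = True.
  then (¬alarm ∨ ¬power) forces power = False.
Set open = True.
Set rain = True.
Set fan = False.
All clauses satisfied.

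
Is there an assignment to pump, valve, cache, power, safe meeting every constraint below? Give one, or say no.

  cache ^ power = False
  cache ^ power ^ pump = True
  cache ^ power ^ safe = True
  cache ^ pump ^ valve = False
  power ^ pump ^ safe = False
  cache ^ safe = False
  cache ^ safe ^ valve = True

Adding constraints 2, 5, 6 mod 2: every variable appears an even number of times on the left, so the left side is 0.
But the right sides sum to 1 (mod 2). 0 ≠ 1 — the system is inconsistent.

The formula is unsatisfiable.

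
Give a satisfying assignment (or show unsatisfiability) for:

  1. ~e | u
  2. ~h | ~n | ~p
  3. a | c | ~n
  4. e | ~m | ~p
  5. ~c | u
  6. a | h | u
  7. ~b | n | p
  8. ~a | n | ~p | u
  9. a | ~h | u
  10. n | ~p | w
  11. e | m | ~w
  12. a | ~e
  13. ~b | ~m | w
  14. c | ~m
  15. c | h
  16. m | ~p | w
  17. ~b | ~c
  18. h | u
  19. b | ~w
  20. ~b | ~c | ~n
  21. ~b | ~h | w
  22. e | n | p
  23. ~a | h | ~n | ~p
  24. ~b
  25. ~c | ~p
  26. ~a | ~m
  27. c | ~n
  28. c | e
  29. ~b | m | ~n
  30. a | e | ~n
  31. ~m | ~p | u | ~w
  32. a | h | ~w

u=T, m=F, e=T, a=T, p=F, w=F, b=F, h=T, c=T, n=F

Unit clause (~b) forces b = False.
In (b | ~w) only ~w is left, so w = False.
Try u = False:
  (~e | u) forces e = False.
  (~c | u) forces c = False.
  clause (c | e) is falsified — backtrack.
So u = True.
Set m = False.
  then (m | ~p | w) forces p = False.
Set e = True.
  then (a | ~e) forces a = True.
Set h = True.
Set c = True.
Set n = False.
All clauses satisfied.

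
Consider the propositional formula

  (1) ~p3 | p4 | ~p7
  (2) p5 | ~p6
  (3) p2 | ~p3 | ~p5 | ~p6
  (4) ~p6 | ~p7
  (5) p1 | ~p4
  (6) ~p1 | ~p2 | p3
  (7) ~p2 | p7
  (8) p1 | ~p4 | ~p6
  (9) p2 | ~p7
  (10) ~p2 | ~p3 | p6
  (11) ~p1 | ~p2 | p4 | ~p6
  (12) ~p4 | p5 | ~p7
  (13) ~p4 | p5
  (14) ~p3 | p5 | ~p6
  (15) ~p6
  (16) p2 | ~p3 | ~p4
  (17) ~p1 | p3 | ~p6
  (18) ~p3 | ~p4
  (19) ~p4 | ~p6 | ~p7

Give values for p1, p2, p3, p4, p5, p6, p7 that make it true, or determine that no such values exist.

Unit clause (~p6) forces p6 = False.
Set p1 = True.
Set p2 = False.
  then (p2 | ~p7) forces p7 = False.
Set p3 = False.
Set p4 = True.
  then (~p4 | p5) forces p5 = True.
All clauses satisfied.

p1=T, p2=F, p3=F, p4=T, p5=T, p6=F, p7=F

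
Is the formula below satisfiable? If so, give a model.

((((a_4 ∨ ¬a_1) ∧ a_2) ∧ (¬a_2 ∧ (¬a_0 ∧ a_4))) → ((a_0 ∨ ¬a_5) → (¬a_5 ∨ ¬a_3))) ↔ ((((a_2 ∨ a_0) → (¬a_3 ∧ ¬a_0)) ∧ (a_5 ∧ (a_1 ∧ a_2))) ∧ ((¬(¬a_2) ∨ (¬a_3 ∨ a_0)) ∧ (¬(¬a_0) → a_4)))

a_0 = False, a_1 = True, a_2 = True, a_3 = False, a_4 = False, a_5 = True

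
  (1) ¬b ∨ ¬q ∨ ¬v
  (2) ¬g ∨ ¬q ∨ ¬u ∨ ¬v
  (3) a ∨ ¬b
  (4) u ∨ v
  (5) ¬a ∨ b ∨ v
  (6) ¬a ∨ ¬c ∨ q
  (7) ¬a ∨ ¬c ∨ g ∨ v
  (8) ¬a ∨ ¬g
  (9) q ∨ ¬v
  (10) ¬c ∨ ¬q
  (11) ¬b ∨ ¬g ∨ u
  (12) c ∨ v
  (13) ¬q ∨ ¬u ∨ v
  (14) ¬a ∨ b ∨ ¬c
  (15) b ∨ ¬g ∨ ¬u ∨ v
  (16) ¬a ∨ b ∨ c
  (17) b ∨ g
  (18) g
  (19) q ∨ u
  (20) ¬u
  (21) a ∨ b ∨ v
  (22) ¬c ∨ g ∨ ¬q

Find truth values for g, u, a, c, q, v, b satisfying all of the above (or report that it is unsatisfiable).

g: True; u: False; a: False; c: False; q: True; v: True; b: False

Unit clause (g) forces g = True.
Unit clause (¬u) forces u = False.
In (u ∨ v) only v is left, so v = True.
In (¬a ∨ ¬g) only ¬a is left, so a = False.
In (q ∨ ¬v) only q is left, so q = True.
In (¬c ∨ ¬q) only ¬c is left, so c = False.
In (¬b ∨ ¬g ∨ u) only ¬b is left, so b = False.
All clauses satisfied.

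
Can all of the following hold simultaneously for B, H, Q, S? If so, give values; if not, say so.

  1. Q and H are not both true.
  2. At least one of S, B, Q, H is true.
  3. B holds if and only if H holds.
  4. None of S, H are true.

B = False, H = False, Q = True, S = False

  (1) Q=T, H=F — not both ✓
  (2) {S, B, Q, H}: 1 true — at least one ✓
  (3) B=F, H=F — same ✓
  (4) {S, H}: 0 true — none ✓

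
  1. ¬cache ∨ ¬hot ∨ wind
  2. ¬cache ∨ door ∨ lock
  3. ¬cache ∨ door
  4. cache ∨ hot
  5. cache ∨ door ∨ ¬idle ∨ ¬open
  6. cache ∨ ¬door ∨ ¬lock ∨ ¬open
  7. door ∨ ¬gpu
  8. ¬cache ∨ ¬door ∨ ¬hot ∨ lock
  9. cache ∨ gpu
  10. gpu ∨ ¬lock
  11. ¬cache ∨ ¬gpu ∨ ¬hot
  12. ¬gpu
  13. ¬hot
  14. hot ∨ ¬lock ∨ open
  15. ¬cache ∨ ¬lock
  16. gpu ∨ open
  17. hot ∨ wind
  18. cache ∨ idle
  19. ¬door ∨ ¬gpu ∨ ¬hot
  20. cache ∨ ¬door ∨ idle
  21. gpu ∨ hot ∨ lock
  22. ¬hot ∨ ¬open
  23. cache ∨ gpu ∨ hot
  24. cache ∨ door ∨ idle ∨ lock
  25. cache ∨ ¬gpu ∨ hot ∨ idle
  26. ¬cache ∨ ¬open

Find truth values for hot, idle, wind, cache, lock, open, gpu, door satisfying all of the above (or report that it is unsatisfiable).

Case open = True:
  (¬gpu) forces gpu = False.
  (cache ∨ gpu) forces cache = True.
  Clause (¬cache ∨ ¬open) is falsified — contradiction.
Case open = False:
  (¬gpu) forces gpu = False.
  Clause (gpu ∨ open) is falsified — contradiction.
Both cases fail, so the formula is unsatisfiable.

No satisfying assignment exists.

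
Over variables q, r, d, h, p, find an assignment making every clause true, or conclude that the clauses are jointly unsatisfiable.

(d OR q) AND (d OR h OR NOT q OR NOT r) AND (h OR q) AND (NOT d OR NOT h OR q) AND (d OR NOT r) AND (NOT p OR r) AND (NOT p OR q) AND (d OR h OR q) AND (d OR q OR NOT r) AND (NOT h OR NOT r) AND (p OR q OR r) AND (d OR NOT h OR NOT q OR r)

q=T; r=F; d=F; h=F; p=F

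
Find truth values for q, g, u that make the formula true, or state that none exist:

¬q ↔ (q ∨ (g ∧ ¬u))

q: False, g: True, u: False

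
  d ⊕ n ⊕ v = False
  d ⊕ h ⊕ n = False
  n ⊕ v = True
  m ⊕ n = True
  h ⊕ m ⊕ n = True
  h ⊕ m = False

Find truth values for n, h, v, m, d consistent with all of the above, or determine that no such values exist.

n: True; h: False; v: False; m: False; d: True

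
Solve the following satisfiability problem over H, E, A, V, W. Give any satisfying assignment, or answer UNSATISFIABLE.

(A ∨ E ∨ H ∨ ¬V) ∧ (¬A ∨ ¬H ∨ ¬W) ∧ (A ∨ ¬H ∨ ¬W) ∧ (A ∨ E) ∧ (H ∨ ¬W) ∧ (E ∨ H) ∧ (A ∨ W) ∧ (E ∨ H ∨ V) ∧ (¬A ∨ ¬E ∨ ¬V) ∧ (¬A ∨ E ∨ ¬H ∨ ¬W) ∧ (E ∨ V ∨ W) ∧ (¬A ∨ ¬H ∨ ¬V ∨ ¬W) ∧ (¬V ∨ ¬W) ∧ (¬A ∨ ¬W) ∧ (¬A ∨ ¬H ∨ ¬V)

Set H = False.
  then (H ∨ ¬W) forces W = False.
  then (E ∨ H) forces E = True.
  then (A ∨ W) forces A = True.
  then (¬A ∨ ¬E ∨ ¬V) forces V = False.
All clauses satisfied.

H: False, E: True, A: True, V: False, W: False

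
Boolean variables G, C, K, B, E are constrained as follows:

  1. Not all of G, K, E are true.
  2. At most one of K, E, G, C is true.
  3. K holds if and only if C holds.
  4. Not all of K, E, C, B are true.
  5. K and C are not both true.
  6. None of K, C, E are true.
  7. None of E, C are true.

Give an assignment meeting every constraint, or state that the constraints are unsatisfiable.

G: False, C: False, K: False, B: False, E: False

  (1) {G, K, E}: 0/3 true — not all ✓
  (2) {K, E, G, C}: 0 true — at most one ✓
  (3) K=F, C=F — same ✓
  (4) {K, E, C, B}: 0/4 true — not all ✓
  (5) K=F, C=F — not both ✓
  (6) {K, C, E}: 0 true — none ✓
  (7) {E, C}: 0 true — none ✓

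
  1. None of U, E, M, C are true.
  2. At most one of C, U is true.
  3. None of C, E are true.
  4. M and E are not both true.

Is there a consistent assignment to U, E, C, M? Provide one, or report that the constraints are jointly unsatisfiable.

U=F; E=F; C=F; M=F

  (1) {U, E, M, C}: 0 true — none ✓
  (2) {C, U}: 0 true — at most one ✓
  (3) {C, E}: 0 true — none ✓
  (4) M=F, E=F — not both ✓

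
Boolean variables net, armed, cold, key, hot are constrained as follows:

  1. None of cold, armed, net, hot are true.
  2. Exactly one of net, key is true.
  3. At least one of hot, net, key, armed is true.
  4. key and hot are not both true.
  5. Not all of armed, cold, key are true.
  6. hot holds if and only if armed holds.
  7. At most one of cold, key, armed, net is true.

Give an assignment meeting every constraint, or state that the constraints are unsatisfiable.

net = False; armed = False; cold = False; key = True; hot = False

  (1) {cold, armed, net, hot}: 0 true — none ✓
  (2) {net, key}: 1 true — exactly one ✓
  (3) {hot, net, key, armed}: 1 true — at least one ✓
  (4) key=T, hot=F — not both ✓
  (5) {armed, cold, key}: 1/3 true — not all ✓
  (6) hot=F, armed=F — same ✓
  (7) {cold, key, armed, net}: 1 true — at most one ✓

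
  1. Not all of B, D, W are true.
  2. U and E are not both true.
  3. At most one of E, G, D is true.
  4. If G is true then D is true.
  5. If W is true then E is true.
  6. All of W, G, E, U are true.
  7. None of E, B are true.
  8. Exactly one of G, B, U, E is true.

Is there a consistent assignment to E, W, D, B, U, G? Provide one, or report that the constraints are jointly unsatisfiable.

Case E = True:
  Constraint (7) is violated (E=T) — contradiction.
Case E = False:
  Constraint (6) is violated (E=F) — contradiction.
Both cases fail — unsatisfiable.

UNSATISFIABLE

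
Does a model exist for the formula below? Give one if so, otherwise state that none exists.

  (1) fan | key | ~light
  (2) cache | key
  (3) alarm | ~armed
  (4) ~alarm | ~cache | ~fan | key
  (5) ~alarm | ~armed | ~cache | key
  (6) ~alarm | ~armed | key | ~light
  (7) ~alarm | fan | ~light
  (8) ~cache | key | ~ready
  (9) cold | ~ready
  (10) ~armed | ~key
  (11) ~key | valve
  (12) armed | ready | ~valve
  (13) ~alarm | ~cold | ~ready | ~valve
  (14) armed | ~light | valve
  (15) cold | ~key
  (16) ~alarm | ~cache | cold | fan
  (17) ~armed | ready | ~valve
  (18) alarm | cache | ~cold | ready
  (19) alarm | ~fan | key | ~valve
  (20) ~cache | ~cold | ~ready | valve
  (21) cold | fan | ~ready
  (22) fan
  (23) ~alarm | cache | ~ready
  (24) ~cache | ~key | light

cold: False; ready: False; alarm: False; fan: True; cache: True; light: False; key: False; valve: False; armed: False

Unit clause (fan) forces fan = True.
Set cold = False.
  then (cold | ~ready) forces ready = False.
  then (cold | ~key) forces key = False.
  then (cache | key) forces cache = True.
  then (~alarm | ~cache | ~fan | key) forces alarm = False.
  then (alarm | ~fan | key | ~valve) forces valve = False.
  then (alarm | ~armed) forces armed = False.
  then (armed | ~light | valve) forces light = False.
All clauses satisfied.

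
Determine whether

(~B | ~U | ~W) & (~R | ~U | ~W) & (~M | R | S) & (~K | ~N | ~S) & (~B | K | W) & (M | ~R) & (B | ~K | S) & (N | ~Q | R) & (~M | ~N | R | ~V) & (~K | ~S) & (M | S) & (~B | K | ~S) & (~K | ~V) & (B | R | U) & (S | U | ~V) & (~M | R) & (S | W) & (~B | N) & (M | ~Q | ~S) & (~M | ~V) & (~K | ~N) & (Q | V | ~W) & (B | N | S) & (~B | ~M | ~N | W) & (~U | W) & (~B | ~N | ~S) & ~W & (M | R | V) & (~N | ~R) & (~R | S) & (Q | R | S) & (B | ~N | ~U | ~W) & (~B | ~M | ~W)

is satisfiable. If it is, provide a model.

Unit clause (~W) forces W = False.
In (S | W) only S is left, so S = True.
In (~U | W) only ~U is left, so U = False.
In (~K | ~S) only ~K is left, so K = False.
In (~B | K | ~S) only ~B is left, so B = False.
In (B | R | U) only R is left, so R = True.
In (~N | ~R) only ~N is left, so N = False.
In (M | ~R) only M is left, so M = True.
In (~M | ~V) only ~V is left, so V = False.
Set Q = False.
All clauses satisfied.

V=F; B=F; S=T; N=F; M=T; U=F; K=F; Q=F; R=T; W=F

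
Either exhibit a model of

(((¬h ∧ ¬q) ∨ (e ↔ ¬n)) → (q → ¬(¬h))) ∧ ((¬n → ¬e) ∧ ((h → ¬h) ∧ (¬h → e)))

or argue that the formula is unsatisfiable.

q: False, e: True, n: True, h: False

  ((¬h ∧ ¬q) ∨ (e ↔ ¬n)) → (q → ¬(¬h)) = True
    (¬h ∧ ¬q) ∨ (e ↔ ¬n) = True
      ¬h ∧ ¬q = True
        ¬h = True
        ¬q = True
      e ↔ ¬n = False
        ¬n = False
    q → ¬(¬h) = True
      ¬(¬h) = False
        ¬h = True
  (¬n → ¬e) ∧ ((h → ¬h) ∧ (¬h → e)) = True
    ¬n → ¬e = True
      ¬n = False
      ¬e = False
    (h → ¬h) ∧ (¬h → e) = True
      h → ¬h = True
        ¬h = True
      ¬h → e = True
        ¬h = True
Both conjuncts True, so the formula holds.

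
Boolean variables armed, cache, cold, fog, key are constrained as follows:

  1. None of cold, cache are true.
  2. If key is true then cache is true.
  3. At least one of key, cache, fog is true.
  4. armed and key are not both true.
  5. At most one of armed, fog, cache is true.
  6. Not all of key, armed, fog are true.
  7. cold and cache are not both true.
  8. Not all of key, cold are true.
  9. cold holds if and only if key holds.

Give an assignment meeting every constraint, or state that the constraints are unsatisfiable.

armed=F, cache=F, cold=F, fog=T, key=F

  (1) {cold, cache}: 0 true — none ✓
  (2) key=F ⇒ cache: vacuous ✓
  (3) {key, cache, fog}: 1 true — at least one ✓
  (4) armed=F, key=F — not both ✓
  (5) {armed, fog, cache}: 1 true — at most one ✓
  (6) {key, armed, fog}: 1/3 true — not all ✓
  (7) cold=F, cache=F — not both ✓
  (8) {key, cold}: 0/2 true — not all ✓
  (9) cold=F, key=F — same ✓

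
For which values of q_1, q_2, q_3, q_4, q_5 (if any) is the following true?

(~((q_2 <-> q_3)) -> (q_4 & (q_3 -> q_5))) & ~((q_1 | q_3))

q_1 = False; q_2 = False; q_3 = False; q_4 = False; q_5 = False

  ~((q_2 <-> q_3)) -> (q_4 & (q_3 -> q_5)) = True
    ~((q_2 <-> q_3)) = False
      q_2 <-> q_3 = True
    q_4 & (q_3 -> q_5) = False
      q_3 -> q_5 = True
  ~((q_1 | q_3)) = True
    q_1 | q_3 = False
Both conjuncts True, so the formula holds.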